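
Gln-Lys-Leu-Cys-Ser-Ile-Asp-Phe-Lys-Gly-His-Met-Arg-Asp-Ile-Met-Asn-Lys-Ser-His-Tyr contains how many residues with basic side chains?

6

The basic amino acids are Lys (K), Arg (R), and His (H).
Matching residues: Lys2, Lys9, His11, Arg13, Lys18, His20.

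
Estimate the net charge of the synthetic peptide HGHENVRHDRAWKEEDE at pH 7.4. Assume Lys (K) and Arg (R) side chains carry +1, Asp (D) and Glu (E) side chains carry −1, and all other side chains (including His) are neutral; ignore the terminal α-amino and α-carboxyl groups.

-3

Positive (K, R): R7, R10, K13 → +3.
Negative (D, E): E4, D9, E14, E15, D16, E17 → −6.
Net charge = (+3) + (−6) = −3.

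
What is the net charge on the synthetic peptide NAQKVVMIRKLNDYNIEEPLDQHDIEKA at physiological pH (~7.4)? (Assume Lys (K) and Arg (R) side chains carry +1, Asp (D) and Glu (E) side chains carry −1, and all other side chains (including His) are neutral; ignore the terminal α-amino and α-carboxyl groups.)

Positive (K, R): K4, R9, K10, K27 → +4.
Negative (D, E): D13, E17, E18, D21, D24, E26 → −6.
Net charge = (+4) + (−6) = −2.

-2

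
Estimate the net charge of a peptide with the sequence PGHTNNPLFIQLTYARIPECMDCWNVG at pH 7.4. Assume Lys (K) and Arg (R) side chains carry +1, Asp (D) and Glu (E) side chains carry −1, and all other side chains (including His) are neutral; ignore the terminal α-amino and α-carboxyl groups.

-1

Positive (K, R): R16 → +1.
Negative (D, E): E19, D22 → −2.
Net charge = (+1) + (−2) = −1.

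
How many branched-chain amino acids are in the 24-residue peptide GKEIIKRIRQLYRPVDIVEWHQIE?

Valine (V), leucine (L), and isoleucine (I) are the branched-chain amino acids.
Matching residues: I4, I5, I8, L11, V15, I17, V18, I23.

8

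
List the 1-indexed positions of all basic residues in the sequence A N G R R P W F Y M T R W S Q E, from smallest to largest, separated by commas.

K, R, and H are the three residues with basic side chains (ε-amine, guanidinium, and imidazole respectively).
Matching residues: R4, R5, R12.

4, 5, 12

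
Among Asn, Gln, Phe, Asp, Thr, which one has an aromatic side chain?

F, W, and Y each carry an aromatic ring on the side chain.
Of the listed options, only Phe belongs to this group.

Phe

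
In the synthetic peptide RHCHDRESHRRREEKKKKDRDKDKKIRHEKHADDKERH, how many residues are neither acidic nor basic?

4

Acidic: D, E. Basic: K, R, H. All other residues are neither.
Matching residues: C3, S8, I26, A32.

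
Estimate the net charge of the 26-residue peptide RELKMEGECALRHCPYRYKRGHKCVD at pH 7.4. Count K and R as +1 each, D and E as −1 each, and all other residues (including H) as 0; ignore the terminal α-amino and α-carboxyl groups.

+3

Positive (K, R): R1, K4, R12, R17, K19, R20, K23 → +7.
Negative (D, E): E2, E6, E8, D26 → −4.
Net charge = (+7) + (−4) = +3.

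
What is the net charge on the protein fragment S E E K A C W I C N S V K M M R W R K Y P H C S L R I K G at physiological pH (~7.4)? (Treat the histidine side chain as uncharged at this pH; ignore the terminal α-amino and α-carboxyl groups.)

The side chains ionized at physiological pH are Lys/Arg (+1) and Asp/Glu (−1); with His treated as neutral, nothing else contributes.
Positive (K, R): K4, K13, R16, R18, K19, R26, K28 → +7.
Negative (D, E): E2, E3 → −2.
Net charge = (+7) + (−2) = +5.

+5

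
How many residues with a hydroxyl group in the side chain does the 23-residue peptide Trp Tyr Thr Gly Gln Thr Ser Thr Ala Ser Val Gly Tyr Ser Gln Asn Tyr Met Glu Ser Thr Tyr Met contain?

12

Serine (S), threonine (T), and tyrosine (Y) each carry a hydroxyl group on the side chain.
Matching residues: Tyr2, Thr3, Thr6, Ser7, Thr8, Ser10, Tyr13, Ser14, Tyr17, Ser20, Thr21, Tyr22.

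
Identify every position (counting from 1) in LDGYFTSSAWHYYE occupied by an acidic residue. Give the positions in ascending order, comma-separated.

2, 14

Matching residues: D2, E14.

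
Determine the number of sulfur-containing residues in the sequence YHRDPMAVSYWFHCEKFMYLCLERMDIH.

The sulfur-bearing residues are cysteine (–SH) and methionine (–S–CH₃).
Matching residues: M6, C14, M18, C21, M25.

5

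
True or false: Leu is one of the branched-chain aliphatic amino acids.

True

Valine (V), leucine (L), and isoleucine (I) are the branched-chain amino acids.
Leucine is in this group.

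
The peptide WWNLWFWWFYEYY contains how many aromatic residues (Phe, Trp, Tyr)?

10

Matching residues: W1, W2, W5, F6, W7, W8, F9, Y10, Y12, Y13.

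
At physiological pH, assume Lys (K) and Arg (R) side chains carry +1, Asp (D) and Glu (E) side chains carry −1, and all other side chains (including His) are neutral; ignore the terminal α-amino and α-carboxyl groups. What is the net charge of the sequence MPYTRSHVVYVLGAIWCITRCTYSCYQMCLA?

Positive (K, R): R5, R20 → +2.
Negative (D, E): none → −0.
Net charge = (+2) + (−0) = +2.

+2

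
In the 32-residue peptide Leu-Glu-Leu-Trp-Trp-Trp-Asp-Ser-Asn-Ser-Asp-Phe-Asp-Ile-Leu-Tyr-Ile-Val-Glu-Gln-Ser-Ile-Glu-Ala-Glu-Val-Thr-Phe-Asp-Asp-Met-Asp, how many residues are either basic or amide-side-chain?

2

Basic: H, K, R. Amide-side-chain: N, Q.
Basic residues here: none (0).
Amide-side-chain residues here: Asn9, Gln20 (2).
The two groups share no amino acid, so total = 0 + 2 = 2.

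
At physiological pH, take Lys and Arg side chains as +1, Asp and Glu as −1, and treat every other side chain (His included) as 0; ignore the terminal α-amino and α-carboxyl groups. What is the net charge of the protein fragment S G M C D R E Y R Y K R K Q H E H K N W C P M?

+3

Positive (K, R): R6, R9, K11, R12, K13, K18 → +6.
Negative (D, E): D5, E7, E16 → −3.
Net charge = (+6) + (−3) = +3.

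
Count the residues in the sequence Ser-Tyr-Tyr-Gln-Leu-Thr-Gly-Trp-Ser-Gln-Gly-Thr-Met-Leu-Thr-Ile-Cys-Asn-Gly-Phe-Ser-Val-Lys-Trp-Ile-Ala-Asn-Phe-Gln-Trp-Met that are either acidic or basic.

Acidic: D, E. Basic: H, K, R.
Acidic residues here: none (0).
Basic residues here: Lys23 (1).
The two groups share no amino acid, so total = 0 + 1 = 1.

1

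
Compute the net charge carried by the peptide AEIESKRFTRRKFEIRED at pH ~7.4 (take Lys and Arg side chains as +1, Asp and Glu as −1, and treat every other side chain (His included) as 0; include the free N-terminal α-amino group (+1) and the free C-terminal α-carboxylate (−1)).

+1

Positive (K, R): K6, R7, R10, R11, K12, R16 → +6.
Negative (D, E): E2, E4, E14, E17, D18 → −5.
The N-terminus (+1) and C-terminus (−1) cancel.
Net charge = (+6) + (−5) = +1.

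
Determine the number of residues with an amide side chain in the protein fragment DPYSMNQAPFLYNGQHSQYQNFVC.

7

Only N (asparagine) and Q (glutamine) carry a side-chain carboxamide.
Matching residues: N6, Q7, N13, Q15, Q18, Q20, N21.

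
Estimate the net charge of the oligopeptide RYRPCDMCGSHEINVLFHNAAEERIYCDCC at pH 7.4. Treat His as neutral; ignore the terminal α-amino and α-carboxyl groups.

At pH ~7.4 the Lys and Arg side chains are protonated (+1), the Asp and Glu side chains are deprotonated (−1), and with His taken as neutral all other side chains carry no charge.
Positive (K, R): R1, R3, R24 → +3.
Negative (D, E): D6, E12, E22, E23, D28 → −5.
Net charge = (+3) + (−5) = −2.

-2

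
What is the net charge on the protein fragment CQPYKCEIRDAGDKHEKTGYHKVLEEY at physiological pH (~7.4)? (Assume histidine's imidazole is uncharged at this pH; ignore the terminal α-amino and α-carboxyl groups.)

-1

The side chains ionized at physiological pH are Lys/Arg (+1) and Asp/Glu (−1); with His treated as neutral, nothing else contributes.
Positive (K, R): K5, R9, K14, K17, K22 → +5.
Negative (D, E): E7, D10, D13, E16, E25, E26 → −6.
Net charge = (+5) + (−6) = −1.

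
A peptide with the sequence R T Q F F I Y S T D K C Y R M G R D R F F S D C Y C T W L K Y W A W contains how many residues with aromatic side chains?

The aromatic amino acids are Phe (F, benzyl), Trp (W, indole), and Tyr (Y, phenol).
Matching residues: F4, F5, Y7, Y13, F20, F21, Y25, W28, Y31, W32, W34.

11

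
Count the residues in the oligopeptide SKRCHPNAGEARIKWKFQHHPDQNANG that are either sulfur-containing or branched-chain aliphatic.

2

Sulfur-containing: C, M. Branched-chain aliphatic: I, L, V.
Sulfur-containing residues here: C4 (1).
Branched-chain aliphatic residues here: I13 (1).
The two groups share no amino acid, so total = 1 + 1 = 2.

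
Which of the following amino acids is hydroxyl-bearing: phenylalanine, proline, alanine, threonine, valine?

threonine

Serine (S), threonine (T), and tyrosine (Y) each carry a hydroxyl group on the side chain.
Of the listed options, only threonine belongs to this group.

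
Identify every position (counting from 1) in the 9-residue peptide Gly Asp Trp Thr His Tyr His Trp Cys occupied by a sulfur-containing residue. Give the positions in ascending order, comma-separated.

Cysteine (C, thiol) and methionine (M, thioether) are the two sulfur-containing amino acids.
Matching residues: Cys9.

9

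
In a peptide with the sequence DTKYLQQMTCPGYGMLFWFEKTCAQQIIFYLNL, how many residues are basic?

Lysine (K), arginine (R), and histidine (H) have basic, nitrogen-containing side chains.
Matching residues: K3, K21.

2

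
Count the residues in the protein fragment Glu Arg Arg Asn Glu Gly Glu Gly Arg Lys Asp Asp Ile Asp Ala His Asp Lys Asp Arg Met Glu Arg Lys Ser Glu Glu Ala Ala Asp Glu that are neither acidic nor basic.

Acidic: D, E. Basic: K, R, H. All other residues are neither.
Matching residues: Asn4, Gly6, Gly8, Ile13, Ala15, Met21, Ser25, Ala28, Ala29.

9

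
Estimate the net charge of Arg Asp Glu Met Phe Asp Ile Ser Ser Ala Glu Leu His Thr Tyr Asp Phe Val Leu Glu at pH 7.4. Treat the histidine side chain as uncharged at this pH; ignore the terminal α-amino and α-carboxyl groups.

-5

The side chains ionized at physiological pH are Lys/Arg (+1) and Asp/Glu (−1); with His treated as neutral, nothing else contributes.
Positive (K, R): Arg1 → +1.
Negative (D, E): Asp2, Glu3, Asp6, Glu11, Asp16, Glu20 → −6.
Net charge = (+1) + (−6) = −5.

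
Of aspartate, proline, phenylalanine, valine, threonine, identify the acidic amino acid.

Only D (aspartate) and E (glutamate) carry a side-chain carboxylic acid.
Of the listed options, only aspartate belongs to this group.

aspartate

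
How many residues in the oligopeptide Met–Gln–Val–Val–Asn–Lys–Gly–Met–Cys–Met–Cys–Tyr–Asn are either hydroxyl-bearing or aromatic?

Hydroxyl-bearing: S, T, Y. Aromatic: F, W, Y.
Hydroxyl-bearing residues here: Tyr12 (1).
Aromatic residues here: Tyr12 (1).
Y is in both groups, so the 1 Y residue must not be double-counted.
Total = 1 + 1 − 1 = 1.

1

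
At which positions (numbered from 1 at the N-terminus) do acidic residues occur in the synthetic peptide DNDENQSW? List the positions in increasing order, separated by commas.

1, 3, 4

Aspartate (D) and glutamate (E) have carboxylic-acid side chains and are the acidic amino acids.
Matching residues: D1, D3, E4.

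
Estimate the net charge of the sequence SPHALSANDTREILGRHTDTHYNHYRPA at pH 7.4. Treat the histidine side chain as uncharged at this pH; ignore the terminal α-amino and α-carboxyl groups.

0

The side chains ionized at physiological pH are Lys/Arg (+1) and Asp/Glu (−1); with His treated as neutral, nothing else contributes.
Positive (K, R): R11, R16, R26 → +3.
Negative (D, E): D9, E12, D19 → −3.
Net charge = (+3) + (−3) = 0.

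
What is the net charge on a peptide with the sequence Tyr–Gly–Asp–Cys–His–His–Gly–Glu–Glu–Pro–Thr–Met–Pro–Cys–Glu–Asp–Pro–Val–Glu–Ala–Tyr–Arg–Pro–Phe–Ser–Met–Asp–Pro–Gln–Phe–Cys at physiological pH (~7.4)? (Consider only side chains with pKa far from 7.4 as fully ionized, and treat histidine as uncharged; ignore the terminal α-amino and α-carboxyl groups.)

-6

The side chains ionized at physiological pH are Lys/Arg (+1) and Asp/Glu (−1); with His treated as neutral, nothing else contributes.
Positive (K, R): Arg22 → +1.
Negative (D, E): Asp3, Glu8, Glu9, Glu15, Asp16, Glu19, Asp27 → −7.
Net charge = (+1) + (−7) = −6.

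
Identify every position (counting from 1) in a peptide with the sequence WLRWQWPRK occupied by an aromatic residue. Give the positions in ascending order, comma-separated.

The aromatic amino acids are Phe (F, benzyl), Trp (W, indole), and Tyr (Y, phenol).
Matching residues: W1, W4, W6.

1, 4, 6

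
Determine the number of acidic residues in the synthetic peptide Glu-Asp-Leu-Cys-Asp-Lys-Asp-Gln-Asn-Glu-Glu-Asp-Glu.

8

The acidic residues are Asp (D) and Glu (E), whose side chains end in a carboxylate group.
Matching residues: Glu1, Asp2, Asp5, Asp7, Glu10, Glu11, Asp12, Glu13.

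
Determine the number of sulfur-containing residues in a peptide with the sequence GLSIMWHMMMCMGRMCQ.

8

The sulfur-bearing residues are cysteine (–SH) and methionine (–S–CH₃).
Matching residues: M5, M8, M9, M10, C11, M12, M15, C16.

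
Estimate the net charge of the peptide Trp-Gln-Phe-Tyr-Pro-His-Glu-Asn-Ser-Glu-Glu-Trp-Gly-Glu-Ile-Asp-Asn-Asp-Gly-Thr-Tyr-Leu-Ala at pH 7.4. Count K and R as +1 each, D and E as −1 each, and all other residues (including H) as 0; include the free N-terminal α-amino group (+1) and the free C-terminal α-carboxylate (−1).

Positive (K, R): none → +0.
Negative (D, E): Glu7, Glu10, Glu11, Glu14, Asp16, Asp18 → −6.
The N-terminus (+1) and C-terminus (−1) cancel.
Net charge = (+0) + (−6) = −6.

-6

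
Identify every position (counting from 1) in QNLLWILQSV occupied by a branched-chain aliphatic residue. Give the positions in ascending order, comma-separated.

3, 4, 6, 7, 10

V, L, and I make up the branched-chain aliphatic group.
Matching residues: L3, L4, I6, L7, V10.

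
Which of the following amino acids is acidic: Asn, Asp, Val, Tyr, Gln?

Asp

Only D (aspartate) and E (glutamate) carry a side-chain carboxylic acid.
Of the listed options, only Asp belongs to this group.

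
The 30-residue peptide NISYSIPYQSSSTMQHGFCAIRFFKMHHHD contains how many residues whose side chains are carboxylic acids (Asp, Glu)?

Matching residues: D30.

1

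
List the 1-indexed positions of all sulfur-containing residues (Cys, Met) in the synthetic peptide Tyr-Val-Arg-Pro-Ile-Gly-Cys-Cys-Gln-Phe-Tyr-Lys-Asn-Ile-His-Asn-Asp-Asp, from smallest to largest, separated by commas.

Matching residues: Cys7, Cys8.

7, 8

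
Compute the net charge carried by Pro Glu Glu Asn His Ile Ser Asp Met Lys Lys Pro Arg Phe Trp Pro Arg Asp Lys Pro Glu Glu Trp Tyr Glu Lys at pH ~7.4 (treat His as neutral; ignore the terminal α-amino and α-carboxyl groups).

-1

At pH ~7.4 the Lys and Arg side chains are protonated (+1), the Asp and Glu side chains are deprotonated (−1), and with His taken as neutral all other side chains carry no charge.
Positive (K, R): Lys10, Lys11, Arg13, Arg17, Lys19, Lys26 → +6.
Negative (D, E): Glu2, Glu3, Asp8, Asp18, Glu21, Glu22, Glu25 → −7.
Net charge = (+6) + (−7) = −1.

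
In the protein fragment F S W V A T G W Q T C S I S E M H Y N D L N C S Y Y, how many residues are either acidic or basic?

Acidic: D, E. Basic: H, K, R.
Acidic residues here: E15, D20 (2).
Basic residues here: H17 (1).
The two groups share no amino acid, so total = 2 + 1 = 3.

3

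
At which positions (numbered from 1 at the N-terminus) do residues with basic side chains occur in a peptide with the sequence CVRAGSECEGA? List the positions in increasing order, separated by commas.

K, R, and H are the three residues with basic side chains (ε-amine, guanidinium, and imidazole respectively).
Matching residues: R3.

3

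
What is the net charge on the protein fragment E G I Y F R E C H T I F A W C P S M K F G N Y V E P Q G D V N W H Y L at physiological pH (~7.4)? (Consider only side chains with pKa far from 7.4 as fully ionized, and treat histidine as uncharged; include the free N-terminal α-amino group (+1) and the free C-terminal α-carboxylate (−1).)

-2

Near pH 7.4, K and R contribute +1 each, D and E contribute −1 each, and every other side chain (His included, as stated) is uncharged.
Positive (K, R): R6, K19 → +2.
Negative (D, E): E1, E7, E25, D29 → −4.
The N-terminus (+1) and C-terminus (−1) cancel.
Net charge = (+2) + (−4) = −2.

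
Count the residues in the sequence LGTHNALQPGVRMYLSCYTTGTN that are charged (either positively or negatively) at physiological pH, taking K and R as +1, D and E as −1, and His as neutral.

Charged side chains at pH ~7.4: K, R (positive); D, E (negative).
Matching residues: R12.

1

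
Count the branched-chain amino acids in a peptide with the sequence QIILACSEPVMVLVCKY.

V, L, and I make up the branched-chain aliphatic group.
Matching residues: I2, I3, L4, V10, V12, L13, V14.

7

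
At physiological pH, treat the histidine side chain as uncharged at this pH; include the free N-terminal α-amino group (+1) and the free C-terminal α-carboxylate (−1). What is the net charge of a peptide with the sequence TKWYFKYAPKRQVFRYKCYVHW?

+6

At pH ~7.4 the Lys and Arg side chains are protonated (+1), the Asp and Glu side chains are deprotonated (−1), and with His taken as neutral all other side chains carry no charge.
Positive (K, R): K2, K6, K10, R11, R15, K17 → +6.
Negative (D, E): none → −0.
The N-terminus (+1) and C-terminus (−1) cancel.
Net charge = (+6) + (−0) = +6.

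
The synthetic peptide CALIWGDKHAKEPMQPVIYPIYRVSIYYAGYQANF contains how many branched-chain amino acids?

The BCAAs are Val, Leu, and Ile — aliphatic side chains with a branch point.
Matching residues: L3, I4, V17, I18, I21, V24, I26.

7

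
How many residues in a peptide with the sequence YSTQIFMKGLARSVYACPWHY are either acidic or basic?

3

Acidic: D, E. Basic: H, K, R.
Acidic residues here: none (0).
Basic residues here: K8, R12, H20 (3).
The two groups share no amino acid, so total = 0 + 3 = 3.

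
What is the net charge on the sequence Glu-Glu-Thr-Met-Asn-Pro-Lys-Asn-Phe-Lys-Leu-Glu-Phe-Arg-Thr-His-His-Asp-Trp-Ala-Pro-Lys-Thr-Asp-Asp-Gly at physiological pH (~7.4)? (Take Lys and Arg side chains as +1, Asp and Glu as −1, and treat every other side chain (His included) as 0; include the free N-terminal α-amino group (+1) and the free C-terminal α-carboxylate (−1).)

-2

Positive (K, R): Lys7, Lys10, Arg14, Lys22 → +4.
Negative (D, E): Glu1, Glu2, Glu12, Asp18, Asp24, Asp25 → −6.
The N-terminus (+1) and C-terminus (−1) cancel.
Net charge = (+4) + (−6) = −2.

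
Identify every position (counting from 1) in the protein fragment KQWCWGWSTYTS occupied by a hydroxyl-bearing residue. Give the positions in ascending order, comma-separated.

Serine (S), threonine (T), and tyrosine (Y) each carry a hydroxyl group on the side chain.
Matching residues: S8, T9, Y10, T11, S12.

8, 9, 10, 11, 12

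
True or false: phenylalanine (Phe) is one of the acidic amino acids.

Only D (aspartate) and E (glutamate) carry a side-chain carboxylic acid.
Phenylalanine is not in this group.

False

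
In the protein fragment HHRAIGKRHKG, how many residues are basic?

7

The basic amino acids are Lys (K), Arg (R), and His (H).
Matching residues: H1, H2, R3, K7, R8, H9, K10.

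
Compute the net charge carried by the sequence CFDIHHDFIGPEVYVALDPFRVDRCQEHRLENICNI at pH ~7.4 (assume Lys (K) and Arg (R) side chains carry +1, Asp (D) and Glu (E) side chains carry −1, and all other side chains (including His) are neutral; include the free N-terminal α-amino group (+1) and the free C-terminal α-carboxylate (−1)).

-4

Positive (K, R): R21, R24, R29 → +3.
Negative (D, E): D3, D7, E12, D18, D23, E27, E31 → −7.
The N-terminus (+1) and C-terminus (−1) cancel.
Net charge = (+3) + (−7) = −4.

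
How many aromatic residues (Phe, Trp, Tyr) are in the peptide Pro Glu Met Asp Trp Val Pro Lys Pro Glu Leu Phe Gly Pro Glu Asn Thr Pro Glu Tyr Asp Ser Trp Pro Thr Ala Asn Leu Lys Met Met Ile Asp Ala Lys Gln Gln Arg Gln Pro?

Matching residues: Trp5, Phe12, Tyr20, Trp23.

4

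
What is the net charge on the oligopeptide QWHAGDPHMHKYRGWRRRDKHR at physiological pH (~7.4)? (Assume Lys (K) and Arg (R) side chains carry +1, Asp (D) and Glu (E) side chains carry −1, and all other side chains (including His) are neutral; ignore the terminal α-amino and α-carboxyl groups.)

+5

Positive (K, R): K11, R13, R16, R17, R18, K20, R22 → +7.
Negative (D, E): D6, D19 → −2.
Net charge = (+7) + (−2) = +5.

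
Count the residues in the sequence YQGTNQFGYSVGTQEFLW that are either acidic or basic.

1

Acidic: D, E. Basic: H, K, R.
Acidic residues here: E15 (1).
Basic residues here: none (0).
The two groups share no amino acid, so total = 1 + 0 = 1.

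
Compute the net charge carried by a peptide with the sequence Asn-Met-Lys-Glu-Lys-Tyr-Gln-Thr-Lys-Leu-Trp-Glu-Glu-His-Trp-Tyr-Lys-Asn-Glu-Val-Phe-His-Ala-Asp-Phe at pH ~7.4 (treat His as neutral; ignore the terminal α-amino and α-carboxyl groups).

At pH ~7.4 the Lys and Arg side chains are protonated (+1), the Asp and Glu side chains are deprotonated (−1), and with His taken as neutral all other side chains carry no charge.
Positive (K, R): Lys3, Lys5, Lys9, Lys17 → +4.
Negative (D, E): Glu4, Glu12, Glu13, Glu19, Asp24 → −5.
Net charge = (+4) + (−5) = −1.

-1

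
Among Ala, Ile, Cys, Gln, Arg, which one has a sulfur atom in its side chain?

Cys

The sulfur-bearing residues are cysteine (–SH) and methionine (–S–CH₃).
Of the listed options, only Cys belongs to this group.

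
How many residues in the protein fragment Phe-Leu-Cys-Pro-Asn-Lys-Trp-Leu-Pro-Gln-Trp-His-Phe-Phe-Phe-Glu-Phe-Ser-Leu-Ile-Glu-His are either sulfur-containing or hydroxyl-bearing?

2

Sulfur-containing: C, M. Hydroxyl-bearing: S, T, Y.
Sulfur-containing residues here: Cys3 (1).
Hydroxyl-bearing residues here: Ser18 (1).
The two groups share no amino acid, so total = 1 + 1 = 2.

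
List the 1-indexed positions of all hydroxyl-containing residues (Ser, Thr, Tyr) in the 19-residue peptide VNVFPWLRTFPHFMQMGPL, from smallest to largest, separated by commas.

9

Matching residues: T9.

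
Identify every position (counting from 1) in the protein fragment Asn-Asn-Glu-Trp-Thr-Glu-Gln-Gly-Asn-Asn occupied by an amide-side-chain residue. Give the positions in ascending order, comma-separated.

1, 2, 7, 9, 10

Matching residues: Asn1, Asn2, Gln7, Asn9, Asn10.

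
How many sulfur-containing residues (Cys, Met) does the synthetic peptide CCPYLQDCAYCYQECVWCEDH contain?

6

Matching residues: C1, C2, C8, C11, C15, C18.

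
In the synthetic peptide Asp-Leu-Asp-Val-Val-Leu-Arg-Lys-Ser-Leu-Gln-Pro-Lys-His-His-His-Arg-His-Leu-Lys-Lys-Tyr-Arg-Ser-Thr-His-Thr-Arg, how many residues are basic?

Lysine (K), arginine (R), and histidine (H) have basic, nitrogen-containing side chains.
Matching residues: Arg7, Lys8, Lys13, His14, His15, His16, Arg17, His18, Lys20, Lys21, Arg23, His26, Arg28.

13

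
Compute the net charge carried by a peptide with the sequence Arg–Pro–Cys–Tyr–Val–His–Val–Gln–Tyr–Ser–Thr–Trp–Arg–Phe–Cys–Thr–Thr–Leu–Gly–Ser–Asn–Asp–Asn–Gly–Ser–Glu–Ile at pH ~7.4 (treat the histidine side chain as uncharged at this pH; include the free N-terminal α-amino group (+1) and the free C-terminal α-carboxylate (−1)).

0

The side chains ionized at physiological pH are Lys/Arg (+1) and Asp/Glu (−1); with His treated as neutral, nothing else contributes.
Positive (K, R): Arg1, Arg13 → +2.
Negative (D, E): Asp22, Glu26 → −2.
The N-terminus (+1) and C-terminus (−1) cancel.
Net charge = (+2) + (−2) = 0.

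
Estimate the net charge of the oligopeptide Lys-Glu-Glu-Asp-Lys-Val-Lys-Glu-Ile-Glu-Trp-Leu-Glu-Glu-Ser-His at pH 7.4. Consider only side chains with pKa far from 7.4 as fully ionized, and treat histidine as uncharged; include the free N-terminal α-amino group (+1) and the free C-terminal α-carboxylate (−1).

-4

At pH ~7.4 the Lys and Arg side chains are protonated (+1), the Asp and Glu side chains are deprotonated (−1), and with His taken as neutral all other side chains carry no charge.
Positive (K, R): Lys1, Lys5, Lys7 → +3.
Negative (D, E): Glu2, Glu3, Asp4, Glu8, Glu10, Glu13, Glu14 → −7.
The N-terminus (+1) and C-terminus (−1) cancel.
Net charge = (+3) + (−7) = −4.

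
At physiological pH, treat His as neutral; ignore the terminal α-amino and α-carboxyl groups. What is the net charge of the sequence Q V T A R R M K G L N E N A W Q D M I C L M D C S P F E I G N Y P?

-1

The side chains ionized at physiological pH are Lys/Arg (+1) and Asp/Glu (−1); with His treated as neutral, nothing else contributes.
Positive (K, R): R5, R6, K8 → +3.
Negative (D, E): E12, D17, D23, E28 → −4.
Net charge = (+3) + (−4) = −1.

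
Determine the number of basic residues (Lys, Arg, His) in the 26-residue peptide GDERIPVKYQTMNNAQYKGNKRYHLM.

Matching residues: R4, K8, K18, K21, R22, H24.

6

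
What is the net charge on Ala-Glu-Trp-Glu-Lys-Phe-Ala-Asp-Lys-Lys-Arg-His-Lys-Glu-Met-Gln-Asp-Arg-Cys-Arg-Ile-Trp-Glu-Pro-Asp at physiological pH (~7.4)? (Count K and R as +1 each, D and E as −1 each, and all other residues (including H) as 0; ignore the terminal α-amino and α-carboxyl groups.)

Positive (K, R): Lys5, Lys9, Lys10, Arg11, Lys13, Arg18, Arg20 → +7.
Negative (D, E): Glu2, Glu4, Asp8, Glu14, Asp17, Glu23, Asp25 → −7.
Net charge = (+7) + (−7) = 0.

0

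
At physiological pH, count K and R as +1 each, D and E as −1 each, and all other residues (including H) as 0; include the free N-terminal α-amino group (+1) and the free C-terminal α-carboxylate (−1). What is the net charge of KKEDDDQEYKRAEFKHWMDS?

Positive (K, R): K1, K2, K10, R11, K15 → +5.
Negative (D, E): E3, D4, D5, D6, E8, E13, D19 → −7.
The N-terminus (+1) and C-terminus (−1) cancel.
Net charge = (+5) + (−7) = −2.

-2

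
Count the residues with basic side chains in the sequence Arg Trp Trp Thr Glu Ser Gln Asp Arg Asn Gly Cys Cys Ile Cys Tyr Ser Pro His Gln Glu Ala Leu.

Lysine (K), arginine (R), and histidine (H) have basic, nitrogen-containing side chains.
Matching residues: Arg1, Arg9, His19.

3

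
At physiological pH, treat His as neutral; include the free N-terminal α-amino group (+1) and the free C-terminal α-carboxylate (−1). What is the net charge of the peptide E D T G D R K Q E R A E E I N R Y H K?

Near pH 7.4, K and R contribute +1 each, D and E contribute −1 each, and every other side chain (His included, as stated) is uncharged.
Positive (K, R): R6, K7, R10, R16, K19 → +5.
Negative (D, E): E1, D2, D5, E9, E12, E13 → −6.
The N-terminus (+1) and C-terminus (−1) cancel.
Net charge = (+5) + (−6) = −1.

-1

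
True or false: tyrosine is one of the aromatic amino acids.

True

Phenylalanine (F), tryptophan (W), and tyrosine (Y) have aromatic ring side chains.
Tyrosine is in this group.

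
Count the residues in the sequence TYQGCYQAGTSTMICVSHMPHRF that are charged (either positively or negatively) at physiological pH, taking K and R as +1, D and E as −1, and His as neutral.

Charged side chains at pH ~7.4: K, R (positive); D, E (negative).
Matching residues: R22.

1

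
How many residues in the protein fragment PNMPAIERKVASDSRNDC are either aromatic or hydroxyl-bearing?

2

Aromatic: F, W, Y. Hydroxyl-bearing: S, T, Y.
Aromatic residues here: none (0).
Hydroxyl-bearing residues here: S12, S14 (2).
(Y belongs to both groups, but none appear in this sequence.) Total = 0 + 2 = 2.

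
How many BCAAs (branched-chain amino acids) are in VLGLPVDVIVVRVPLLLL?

The BCAAs are Val, Leu, and Ile — aliphatic side chains with a branch point.
Matching residues: V1, L2, L4, V6, V8, I9, V10, V11, V13, L15, L16, L17, L18.

13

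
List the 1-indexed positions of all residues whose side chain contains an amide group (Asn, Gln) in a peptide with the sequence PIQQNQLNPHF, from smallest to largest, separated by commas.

Matching residues: Q3, Q4, N5, Q6, N8.

3, 4, 5, 6, 8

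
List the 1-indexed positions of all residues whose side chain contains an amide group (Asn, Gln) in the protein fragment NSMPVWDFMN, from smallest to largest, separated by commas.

1, 10

Matching residues: N1, N10.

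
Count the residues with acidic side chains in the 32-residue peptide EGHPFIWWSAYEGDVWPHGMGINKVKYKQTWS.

3

Only D (aspartate) and E (glutamate) carry a side-chain carboxylic acid.
Matching residues: E1, E12, D14.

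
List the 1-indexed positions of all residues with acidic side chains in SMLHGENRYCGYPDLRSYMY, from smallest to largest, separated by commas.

6, 14

Aspartate (D) and glutamate (E) have carboxylic-acid side chains and are the acidic amino acids.
Matching residues: E6, D14.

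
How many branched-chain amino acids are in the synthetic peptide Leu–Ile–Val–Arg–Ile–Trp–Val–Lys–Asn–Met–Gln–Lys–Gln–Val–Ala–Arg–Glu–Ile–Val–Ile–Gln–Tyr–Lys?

Valine (V), leucine (L), and isoleucine (I) are the branched-chain amino acids.
Matching residues: Leu1, Ile2, Val3, Ile5, Val7, Val14, Ile18, Val19, Ile20.

9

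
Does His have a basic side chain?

The basic amino acids are Lys (K), Arg (R), and His (H).
Histidine is in this group.

Yes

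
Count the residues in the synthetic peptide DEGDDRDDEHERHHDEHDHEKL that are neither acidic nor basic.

2

Acidic: D, E. Basic: K, R, H. All other residues are neither.
Matching residues: G3, L22.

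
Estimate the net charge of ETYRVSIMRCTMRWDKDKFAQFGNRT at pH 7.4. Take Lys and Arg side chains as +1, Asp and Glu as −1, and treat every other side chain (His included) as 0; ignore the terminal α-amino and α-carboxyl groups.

Positive (K, R): R4, R9, R13, K16, K18, R25 → +6.
Negative (D, E): E1, D15, D17 → −3.
Net charge = (+6) + (−3) = +3.

+3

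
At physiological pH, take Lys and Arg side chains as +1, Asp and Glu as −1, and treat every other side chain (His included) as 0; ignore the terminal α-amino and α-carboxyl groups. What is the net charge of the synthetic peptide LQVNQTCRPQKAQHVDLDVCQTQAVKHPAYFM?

Positive (K, R): R8, K11, K26 → +3.
Negative (D, E): D16, D18 → −2.
Net charge = (+3) + (−2) = +1.

+1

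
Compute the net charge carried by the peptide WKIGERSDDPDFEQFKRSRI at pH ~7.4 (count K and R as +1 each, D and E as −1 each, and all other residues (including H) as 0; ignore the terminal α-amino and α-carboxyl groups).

0

Positive (K, R): K2, R6, K16, R17, R19 → +5.
Negative (D, E): E5, D8, D9, D11, E13 → −5.
Net charge = (+5) + (−5) = 0.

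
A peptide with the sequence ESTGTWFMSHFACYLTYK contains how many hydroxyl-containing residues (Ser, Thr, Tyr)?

7

Matching residues: S2, T3, T5, S9, Y14, T16, Y17.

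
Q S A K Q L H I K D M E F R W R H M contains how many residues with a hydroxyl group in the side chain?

1

The –OH-bearing residues are Ser, Thr (aliphatic alcohols), and Tyr (phenol).
Matching residues: S2.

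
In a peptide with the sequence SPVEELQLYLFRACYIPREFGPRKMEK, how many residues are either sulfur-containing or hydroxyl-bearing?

Sulfur-containing: C, M. Hydroxyl-bearing: S, T, Y.
Sulfur-containing residues here: C14, M25 (2).
Hydroxyl-bearing residues here: S1, Y9, Y15 (3).
The two groups share no amino acid, so total = 2 + 3 = 5.

5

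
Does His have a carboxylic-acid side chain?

Only D (aspartate) and E (glutamate) carry a side-chain carboxylic acid.
Histidine is not in this group.

No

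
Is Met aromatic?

No

Phenylalanine (F), tryptophan (W), and tyrosine (Y) have aromatic ring side chains.
Methionine is not in this group.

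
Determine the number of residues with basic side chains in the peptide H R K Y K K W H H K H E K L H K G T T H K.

14

The basic amino acids are Lys (K), Arg (R), and His (H).
Matching residues: H1, R2, K3, K5, K6, H8, H9, K10, H11, K13, H15, K16, H20, K21.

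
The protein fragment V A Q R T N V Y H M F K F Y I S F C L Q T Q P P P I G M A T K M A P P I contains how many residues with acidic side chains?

0

Only D (aspartate) and E (glutamate) carry a side-chain carboxylic acid.
None of the 36 residues belong to this group.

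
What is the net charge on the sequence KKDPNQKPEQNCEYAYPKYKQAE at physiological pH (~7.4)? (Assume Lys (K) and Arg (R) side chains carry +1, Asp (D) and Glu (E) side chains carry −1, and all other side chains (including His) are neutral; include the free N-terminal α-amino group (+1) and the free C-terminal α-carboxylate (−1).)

Positive (K, R): K1, K2, K7, K18, K20 → +5.
Negative (D, E): D3, E9, E13, E23 → −4.
The N-terminus (+1) and C-terminus (−1) cancel.
Net charge = (+5) + (−4) = +1.

+1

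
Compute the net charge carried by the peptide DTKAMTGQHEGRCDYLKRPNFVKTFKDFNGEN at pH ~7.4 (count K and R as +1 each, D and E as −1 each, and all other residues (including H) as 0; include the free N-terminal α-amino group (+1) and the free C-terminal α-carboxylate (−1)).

+1

Positive (K, R): K3, R12, K17, R18, K23, K26 → +6.
Negative (D, E): D1, E10, D14, D27, E31 → −5.
The N-terminus (+1) and C-terminus (−1) cancel.
Net charge = (+6) + (−5) = +1.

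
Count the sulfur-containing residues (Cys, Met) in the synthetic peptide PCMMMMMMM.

8

Matching residues: C2, M3, M4, M5, M6, M7, M8, M9.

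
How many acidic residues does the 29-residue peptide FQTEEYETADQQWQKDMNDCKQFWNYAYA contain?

The acidic residues are Asp (D) and Glu (E), whose side chains end in a carboxylate group.
Matching residues: E4, E5, E7, D10, D16, D19.

6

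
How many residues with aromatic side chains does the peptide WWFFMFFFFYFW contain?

F, W, and Y each carry an aromatic ring on the side chain.
Matching residues: W1, W2, F3, F4, F6, F7, F8, F9, Y10, F11, W12.

11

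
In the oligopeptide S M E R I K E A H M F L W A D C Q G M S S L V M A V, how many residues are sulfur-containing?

Cysteine (C, thiol) and methionine (M, thioether) are the two sulfur-containing amino acids.
Matching residues: M2, M10, C16, M19, M24.

5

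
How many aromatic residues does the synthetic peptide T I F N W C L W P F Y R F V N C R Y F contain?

Phenylalanine (F), tryptophan (W), and tyrosine (Y) have aromatic ring side chains.
Matching residues: F3, W5, W8, F10, Y11, F13, Y18, F19.

8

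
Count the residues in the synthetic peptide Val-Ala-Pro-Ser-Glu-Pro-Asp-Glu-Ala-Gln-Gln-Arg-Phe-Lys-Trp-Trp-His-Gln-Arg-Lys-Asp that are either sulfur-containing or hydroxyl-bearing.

Sulfur-containing: C, M. Hydroxyl-bearing: S, T, Y.
Sulfur-containing residues here: none (0).
Hydroxyl-bearing residues here: Ser4 (1).
The two groups share no amino acid, so total = 0 + 1 = 1.

1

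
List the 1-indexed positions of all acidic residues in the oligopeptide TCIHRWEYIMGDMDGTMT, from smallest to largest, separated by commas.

7, 12, 14

Aspartate (D) and glutamate (E) have carboxylic-acid side chains and are the acidic amino acids.
Matching residues: E7, D12, D14.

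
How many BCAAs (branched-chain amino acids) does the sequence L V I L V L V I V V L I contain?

12

The BCAAs are Val, Leu, and Ile — aliphatic side chains with a branch point.
Matching residues: L1, V2, I3, L4, V5, L6, V7, I8, V9, V10, L11, I12.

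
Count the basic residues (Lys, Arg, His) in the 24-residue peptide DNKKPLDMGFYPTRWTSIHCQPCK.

5

Matching residues: K3, K4, R14, H19, K24.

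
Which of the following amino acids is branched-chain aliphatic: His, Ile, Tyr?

Ile

Valine (V), leucine (L), and isoleucine (I) are the branched-chain amino acids.
Of the listed options, only Ile belongs to this group.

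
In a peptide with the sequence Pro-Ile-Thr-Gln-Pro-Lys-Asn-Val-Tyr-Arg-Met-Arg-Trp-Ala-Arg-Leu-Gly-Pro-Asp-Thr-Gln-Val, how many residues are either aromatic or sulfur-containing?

3

Aromatic: F, W, Y. Sulfur-containing: C, M.
Aromatic residues here: Tyr9, Trp13 (2).
Sulfur-containing residues here: Met11 (1).
The two groups share no amino acid, so total = 2 + 1 = 3.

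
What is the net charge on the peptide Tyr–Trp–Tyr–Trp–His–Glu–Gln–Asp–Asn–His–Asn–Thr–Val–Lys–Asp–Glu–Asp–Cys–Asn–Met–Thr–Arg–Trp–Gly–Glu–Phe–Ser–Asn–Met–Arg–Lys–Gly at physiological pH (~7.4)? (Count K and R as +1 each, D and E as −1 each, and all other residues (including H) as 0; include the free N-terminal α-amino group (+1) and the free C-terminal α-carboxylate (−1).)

-2

Positive (K, R): Lys14, Arg22, Arg30, Lys31 → +4.
Negative (D, E): Glu6, Asp8, Asp15, Glu16, Asp17, Glu25 → −6.
The N-terminus (+1) and C-terminus (−1) cancel.
Net charge = (+4) + (−6) = −2.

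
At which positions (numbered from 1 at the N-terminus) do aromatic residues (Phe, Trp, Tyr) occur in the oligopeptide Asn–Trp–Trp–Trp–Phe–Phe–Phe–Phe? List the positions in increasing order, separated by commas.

Matching residues: Trp2, Trp3, Trp4, Phe5, Phe6, Phe7, Phe8.

2, 3, 4, 5, 6, 7, 8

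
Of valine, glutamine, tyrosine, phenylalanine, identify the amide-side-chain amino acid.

glutamine

The amide-side-chain residues are Asn (N) and Gln (Q).
Of the listed options, only glutamine belongs to this group.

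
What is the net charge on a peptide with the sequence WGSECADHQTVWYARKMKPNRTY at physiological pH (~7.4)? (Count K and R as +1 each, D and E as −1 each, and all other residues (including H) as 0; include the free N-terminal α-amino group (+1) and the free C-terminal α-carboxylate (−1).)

+2

Positive (K, R): R15, K16, K18, R21 → +4.
Negative (D, E): E4, D7 → −2.
The N-terminus (+1) and C-terminus (−1) cancel.
Net charge = (+4) + (−2) = +2.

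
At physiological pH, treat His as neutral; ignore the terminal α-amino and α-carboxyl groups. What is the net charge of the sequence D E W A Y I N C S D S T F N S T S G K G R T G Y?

-1

Near pH 7.4, K and R contribute +1 each, D and E contribute −1 each, and every other side chain (His included, as stated) is uncharged.
Positive (K, R): K19, R21 → +2.
Negative (D, E): D1, E2, D10 → −3.
Net charge = (+2) + (−3) = −1.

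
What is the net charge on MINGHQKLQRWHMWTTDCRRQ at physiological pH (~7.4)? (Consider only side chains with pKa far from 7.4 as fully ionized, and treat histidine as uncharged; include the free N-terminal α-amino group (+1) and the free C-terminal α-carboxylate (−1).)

+3

The side chains ionized at physiological pH are Lys/Arg (+1) and Asp/Glu (−1); with His treated as neutral, nothing else contributes.
Positive (K, R): K7, R10, R19, R20 → +4.
Negative (D, E): D17 → −1.
The N-terminus (+1) and C-terminus (−1) cancel.
Net charge = (+4) + (−1) = +3.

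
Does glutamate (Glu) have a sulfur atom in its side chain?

Cysteine (C, thiol) and methionine (M, thioether) are the two sulfur-containing amino acids.
Glutamate is not in this group.

No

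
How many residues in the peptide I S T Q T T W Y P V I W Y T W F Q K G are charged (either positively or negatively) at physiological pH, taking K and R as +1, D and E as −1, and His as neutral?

1

Charged side chains at pH ~7.4: K, R (positive); D, E (negative).
Matching residues: K18.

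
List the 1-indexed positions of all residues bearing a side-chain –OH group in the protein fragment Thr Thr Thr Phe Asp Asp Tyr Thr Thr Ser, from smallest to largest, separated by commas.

The –OH-bearing residues are Ser, Thr (aliphatic alcohols), and Tyr (phenol).
Matching residues: Thr1, Thr2, Thr3, Tyr7, Thr8, Thr9, Ser10.

1, 2, 3, 7, 8, 9, 10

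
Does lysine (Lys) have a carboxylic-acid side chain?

Aspartate (D) and glutamate (E) have carboxylic-acid side chains and are the acidic amino acids.
Lysine is not in this group.

No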